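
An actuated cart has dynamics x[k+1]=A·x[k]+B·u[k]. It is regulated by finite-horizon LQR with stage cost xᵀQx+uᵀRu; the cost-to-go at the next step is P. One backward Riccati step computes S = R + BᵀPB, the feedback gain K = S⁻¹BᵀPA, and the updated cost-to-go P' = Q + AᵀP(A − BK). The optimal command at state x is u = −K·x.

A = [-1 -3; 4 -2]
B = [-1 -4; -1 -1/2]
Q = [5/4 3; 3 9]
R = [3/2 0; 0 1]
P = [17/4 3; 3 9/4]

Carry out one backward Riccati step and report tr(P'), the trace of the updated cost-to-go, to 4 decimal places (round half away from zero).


BᵀP = [-7.2500 -5.2500; -18.5000 -13.1250]
S = R + BᵀPB = [3/2 0; 0 1] + [12.5000 31.6250; 31.6250 80.5625] = [14.0000 31.6250; 31.6250 81.5625]
BᵀPA = [-13.7500 32.2500; -34.0000 81.7500]
K = S⁻¹·BᵀPA = [-0.3262 0.3178; -0.2904 0.8791]
A−BK = [-2.4877 0.8341; 3.5286 -1.2426]
AᵀP(A−BK) = [1.8919 -0.9917; -0.9917 1.1365]
P' = Q + AᵀP(A−BK) = [3.1419 2.0083; 2.0083 10.1365]
tr(P') = 13.2784

13.2784


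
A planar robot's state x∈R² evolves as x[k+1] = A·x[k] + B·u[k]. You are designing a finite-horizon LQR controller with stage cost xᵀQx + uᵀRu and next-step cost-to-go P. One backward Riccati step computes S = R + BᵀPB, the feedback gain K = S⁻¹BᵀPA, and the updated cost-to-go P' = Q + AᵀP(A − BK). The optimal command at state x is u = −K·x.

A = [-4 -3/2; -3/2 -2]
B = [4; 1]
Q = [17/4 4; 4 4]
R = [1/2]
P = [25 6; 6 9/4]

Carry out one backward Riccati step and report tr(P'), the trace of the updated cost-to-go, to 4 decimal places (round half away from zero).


BᵀP = [106.0000 26.2500]
S = R + BᵀPB = [1/2] + [450.2500] = [450.7500]
BᵀPA = [-463.3750 -211.5000]
K = S⁻¹·BᵀPA = [-1.0280 -0.4692]
A−BK = [0.1120 0.3769; -0.4720 -1.5308]
AᵀP(A−BK) = [0.7089 0.8261; 0.8261 2.0104]
P' = Q + AᵀP(A−BK) = [4.9589 4.8261; 4.8261 6.0104]
tr(P') = 10.9693

10.9693


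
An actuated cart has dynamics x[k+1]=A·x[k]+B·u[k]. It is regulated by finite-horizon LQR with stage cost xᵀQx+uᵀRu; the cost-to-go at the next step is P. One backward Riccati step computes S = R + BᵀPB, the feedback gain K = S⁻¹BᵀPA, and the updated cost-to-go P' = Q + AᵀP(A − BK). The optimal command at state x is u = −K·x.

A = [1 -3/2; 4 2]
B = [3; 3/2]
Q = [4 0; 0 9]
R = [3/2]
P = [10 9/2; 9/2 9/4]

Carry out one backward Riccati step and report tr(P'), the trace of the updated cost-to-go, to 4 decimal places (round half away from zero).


BᵀP = [36.7500 16.8750]
S = R + BᵀPB = [3/2] + [135.5625] = [137.0625]
BᵀPA = [104.2500 -21.3750]
K = S⁻¹·BᵀPA = [0.7606 -0.1560]
A−BK = [-1.2818 -1.0321; 2.8591 2.2339]
AᵀP(A−BK) = [2.7073 1.2579; 1.2579 1.1666]
P' = Q + AᵀP(A−BK) = [6.7073 1.2579; 1.2579 10.1666]
tr(P') = 16.8738

16.8738


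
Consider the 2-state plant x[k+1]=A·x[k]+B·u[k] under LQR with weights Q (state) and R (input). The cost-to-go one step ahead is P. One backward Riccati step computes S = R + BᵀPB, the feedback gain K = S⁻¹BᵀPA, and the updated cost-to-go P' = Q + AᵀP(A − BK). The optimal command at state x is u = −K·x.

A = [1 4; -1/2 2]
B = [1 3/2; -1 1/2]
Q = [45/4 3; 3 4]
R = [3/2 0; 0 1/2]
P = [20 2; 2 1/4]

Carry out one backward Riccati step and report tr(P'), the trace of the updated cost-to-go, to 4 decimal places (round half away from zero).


18.7838

BᵀP = [18.0000 1.7500; 31.0000 3.1250]
S = R + BᵀPB = [3/2 0; 0 1/2] + [16.2500 27.8750; 27.8750 48.0625] = [17.7500 27.8750; 27.8750 48.5625]
BᵀPA = [17.1250 75.5000; 29.4375 130.2500]
K = S⁻¹·BᵀPA = [0.1302 0.4207; 0.5314 2.4406]
A−BK = [0.0726 -0.0816; -0.6355 1.2004]
AᵀP(A−BK) = [0.1885 0.6995; 0.6995 3.3453]
P' = Q + AᵀP(A−BK) = [11.4385 3.6995; 3.6995 7.3453]
tr(P') = 18.7838


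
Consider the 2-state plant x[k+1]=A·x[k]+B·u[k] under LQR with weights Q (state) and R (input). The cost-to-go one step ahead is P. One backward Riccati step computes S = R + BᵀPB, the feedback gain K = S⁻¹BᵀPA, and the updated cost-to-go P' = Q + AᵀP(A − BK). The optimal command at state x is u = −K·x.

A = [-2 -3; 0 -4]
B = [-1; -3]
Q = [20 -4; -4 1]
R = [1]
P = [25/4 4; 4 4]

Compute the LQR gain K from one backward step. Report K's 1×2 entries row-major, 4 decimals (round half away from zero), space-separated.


0.5428 1.7658

BᵀP = [-18.2500 -16.0000]
S = R + BᵀPB = [1] + [66.2500] = [67.2500]
BᵀPA = [36.5000 118.7500]
K = S⁻¹·BᵀPA = [0.5428 1.7658]
A−BK = [-1.4572 -1.2342; 1.6283 1.2974]
AᵀP(A−BK) = [5.1896 5.0483; 5.0483 6.5613]
P' = Q + AᵀP(A−BK) = [25.1896 1.0483; 1.0483 7.5613]
tr(P') = 32.7509


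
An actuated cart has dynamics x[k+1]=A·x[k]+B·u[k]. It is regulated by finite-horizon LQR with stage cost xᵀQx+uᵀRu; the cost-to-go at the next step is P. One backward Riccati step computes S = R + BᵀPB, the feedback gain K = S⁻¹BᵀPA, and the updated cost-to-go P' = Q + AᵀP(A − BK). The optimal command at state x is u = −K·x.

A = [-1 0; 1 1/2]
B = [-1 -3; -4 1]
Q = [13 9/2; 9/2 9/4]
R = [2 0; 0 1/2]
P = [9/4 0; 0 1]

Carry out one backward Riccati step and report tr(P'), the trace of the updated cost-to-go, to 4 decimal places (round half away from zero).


15.3887

BᵀP = [-2.2500 -4.0000; -6.7500 1.0000]
S = R + BᵀPB = [2 0; 0 1/2] + [18.2500 2.7500; 2.7500 21.2500] = [20.2500 2.7500; 2.7500 21.7500]
BᵀPA = [-1.7500 -2.0000; 7.7500 0.5000]
K = S⁻¹·BᵀPA = [-0.1372 -0.1037; 0.3737 0.0361]
A−BK = [-0.0162 0.0046; 0.0777 0.0492]
AᵀP(A−BK) = [0.1141 0.0388; 0.0388 0.0246]
P' = Q + AᵀP(A−BK) = [13.1141 4.5388; 4.5388 2.2746]
tr(P') = 15.3887


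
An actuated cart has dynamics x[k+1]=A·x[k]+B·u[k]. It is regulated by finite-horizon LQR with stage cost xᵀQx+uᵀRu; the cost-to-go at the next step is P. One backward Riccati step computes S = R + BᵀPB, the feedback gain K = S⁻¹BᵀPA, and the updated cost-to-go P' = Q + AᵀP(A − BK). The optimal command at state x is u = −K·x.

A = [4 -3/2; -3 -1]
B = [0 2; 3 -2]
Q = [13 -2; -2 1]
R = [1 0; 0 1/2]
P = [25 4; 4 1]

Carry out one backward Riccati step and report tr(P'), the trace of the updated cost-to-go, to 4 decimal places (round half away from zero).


BᵀP = [12.0000 3.0000; 42.0000 6.0000]
S = R + BᵀPB = [1 0; 0 1/2] + [9.0000 18.0000; 18.0000 72.0000] = [10.0000 18.0000; 18.0000 72.5000]
BᵀPA = [39.0000 -21.0000; 150.0000 -69.0000]
K = S⁻¹·BᵀPA = [0.3180 -0.6995; 1.9900 -0.7781]
A−BK = [0.0200 0.0561; 0.0262 -0.4576]
AᵀP(A−BK) = [2.0960 -1.0112; -1.0112 0.8747]
P' = Q + AᵀP(A−BK) = [15.0960 -3.0112; -3.0112 1.8747]
tr(P') = 16.9707

16.9707


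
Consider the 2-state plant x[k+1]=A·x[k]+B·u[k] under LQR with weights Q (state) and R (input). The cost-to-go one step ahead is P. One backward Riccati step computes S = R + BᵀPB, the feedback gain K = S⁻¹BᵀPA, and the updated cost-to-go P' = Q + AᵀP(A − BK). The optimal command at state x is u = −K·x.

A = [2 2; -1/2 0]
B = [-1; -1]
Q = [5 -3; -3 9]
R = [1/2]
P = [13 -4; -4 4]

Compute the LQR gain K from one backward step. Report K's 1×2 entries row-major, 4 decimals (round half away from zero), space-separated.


-1.8947 -1.8947

BᵀP = [-9.0000 0.0000]
S = R + BᵀPB = [1/2] + [9.0000] = [9.5000]
BᵀPA = [-18.0000 -18.0000]
K = S⁻¹·BᵀPA = [-1.8947 -1.8947]
A−BK = [0.1053 0.1053; -2.3947 -1.8947]
AᵀP(A−BK) = [26.8947 21.8947; 21.8947 17.8947]
P' = Q + AᵀP(A−BK) = [31.8947 18.8947; 18.8947 26.8947]
tr(P') = 58.7895


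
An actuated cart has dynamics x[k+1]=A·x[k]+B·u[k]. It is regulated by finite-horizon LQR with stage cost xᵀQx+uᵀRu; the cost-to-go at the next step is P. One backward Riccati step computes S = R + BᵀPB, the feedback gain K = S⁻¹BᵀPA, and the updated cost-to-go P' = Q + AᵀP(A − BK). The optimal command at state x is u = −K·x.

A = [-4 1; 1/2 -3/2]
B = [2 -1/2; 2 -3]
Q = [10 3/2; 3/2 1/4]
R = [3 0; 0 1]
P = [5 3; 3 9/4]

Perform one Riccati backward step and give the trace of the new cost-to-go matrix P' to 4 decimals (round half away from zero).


17.8830

BᵀP = [16.0000 10.5000; -11.5000 -8.2500]
S = R + BᵀPB = [3 0; 0 1] + [53.0000 -39.5000; -39.5000 30.5000] = [56.0000 -39.5000; -39.5000 31.5000]
BᵀPA = [-58.7500 0.2500; 41.8750 0.8750]
K = S⁻¹·BᵀPA = [-0.9647 0.2083; 0.1196 0.2890]
A−BK = [-2.0107 0.7279; 2.7883 -1.0497]
AᵀP(A−BK) = [6.8754 -2.0510; -2.0510 0.7576]
P' = Q + AᵀP(A−BK) = [16.8754 -0.5510; -0.5510 1.0076]
tr(P') = 17.8830


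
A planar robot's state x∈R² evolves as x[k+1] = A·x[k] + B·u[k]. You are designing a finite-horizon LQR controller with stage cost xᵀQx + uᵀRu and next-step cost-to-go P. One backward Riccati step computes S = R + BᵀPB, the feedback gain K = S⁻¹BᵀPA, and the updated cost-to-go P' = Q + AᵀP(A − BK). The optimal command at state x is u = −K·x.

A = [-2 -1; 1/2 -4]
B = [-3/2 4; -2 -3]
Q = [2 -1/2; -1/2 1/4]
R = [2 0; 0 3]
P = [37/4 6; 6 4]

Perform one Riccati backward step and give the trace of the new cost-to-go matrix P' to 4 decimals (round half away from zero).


BᵀP = [-25.8750 -17.0000; 19.0000 12.0000]
S = R + BᵀPB = [2 0; 0 3] + [72.8125 -52.5000; -52.5000 40.0000] = [74.8125 -52.5000; -52.5000 43.0000]
BᵀPA = [43.2500 93.8750; -32.0000 -67.0000]
K = S⁻¹·BᵀPA = [0.3902 1.1268; -0.2678 -0.1823]
A−BK = [-0.3435 1.4196; 0.4769 -2.2933]
AᵀP(A−BK) = [0.5550 0.9290; 0.9290 3.2506]
P' = Q + AᵀP(A−BK) = [2.5550 0.4290; 0.4290 3.5006]
tr(P') = 6.0556

6.0556


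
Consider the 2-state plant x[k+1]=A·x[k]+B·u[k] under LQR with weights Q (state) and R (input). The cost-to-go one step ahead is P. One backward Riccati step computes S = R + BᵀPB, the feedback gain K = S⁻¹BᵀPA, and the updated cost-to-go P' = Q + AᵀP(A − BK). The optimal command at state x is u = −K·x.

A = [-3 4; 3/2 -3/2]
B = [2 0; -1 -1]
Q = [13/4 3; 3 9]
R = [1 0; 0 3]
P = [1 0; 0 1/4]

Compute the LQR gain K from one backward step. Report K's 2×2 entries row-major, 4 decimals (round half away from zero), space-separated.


BᵀP = [2.0000 -0.2500; 0.0000 -0.2500]
S = R + BᵀPB = [1 0; 0 3] + [4.2500 0.2500; 0.2500 0.2500] = [5.2500 0.2500; 0.2500 3.2500]
BᵀPA = [-6.3750 8.3750; -0.3750 0.3750]
K = S⁻¹·BᵀPA = [-1.2132 1.5956; -0.0221 -0.0074]
A−BK = [-0.5735 0.8088; 0.2647 0.0882]
AᵀP(A−BK) = [1.8199 -2.3934; -2.3934 3.2022]
P' = Q + AᵀP(A−BK) = [5.0699 0.6066; 0.6066 12.2022]
tr(P') = 17.2721

-1.2132 1.5956 -0.0221 -0.0074


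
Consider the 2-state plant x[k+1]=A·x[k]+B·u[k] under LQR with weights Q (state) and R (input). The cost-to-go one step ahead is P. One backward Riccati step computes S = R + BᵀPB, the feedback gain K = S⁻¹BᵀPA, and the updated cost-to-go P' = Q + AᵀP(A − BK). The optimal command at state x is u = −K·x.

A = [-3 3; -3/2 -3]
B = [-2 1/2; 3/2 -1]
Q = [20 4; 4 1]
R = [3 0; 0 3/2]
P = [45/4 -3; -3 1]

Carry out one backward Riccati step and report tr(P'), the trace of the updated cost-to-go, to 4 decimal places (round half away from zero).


BᵀP = [-27.0000 7.5000; 8.6250 -2.5000]
S = R + BᵀPB = [3 0; 0 3/2] + [65.2500 -21.0000; -21.0000 6.8125] = [68.2500 -21.0000; -21.0000 8.3125]
BᵀPA = [69.7500 -103.5000; -22.1250 33.3750]
K = S⁻¹·BᵀPA = [0.9117 -1.2623; -0.3584 0.8260]
A−BK = [-0.9974 0.0623; -3.2260 -0.2805]
AᵀP(A−BK) = [4.9792 -3.9273; -3.9273 6.0312]
P' = Q + AᵀP(A−BK) = [24.9792 0.0727; 0.0727 7.0312]
tr(P') = 32.0104

32.0104


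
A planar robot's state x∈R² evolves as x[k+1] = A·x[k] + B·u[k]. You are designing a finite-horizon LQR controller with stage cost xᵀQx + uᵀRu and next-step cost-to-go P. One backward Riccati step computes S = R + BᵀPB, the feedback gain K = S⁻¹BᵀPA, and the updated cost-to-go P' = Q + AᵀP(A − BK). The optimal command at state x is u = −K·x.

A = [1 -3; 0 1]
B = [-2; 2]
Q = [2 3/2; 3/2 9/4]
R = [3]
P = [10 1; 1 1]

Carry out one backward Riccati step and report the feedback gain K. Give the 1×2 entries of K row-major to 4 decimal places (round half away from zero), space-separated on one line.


-0.4615 1.3846

BᵀP = [-18.0000 0.0000]
S = R + BᵀPB = [3] + [36.0000] = [39.0000]
BᵀPA = [-18.0000 54.0000]
K = S⁻¹·BᵀPA = [-0.4615 1.3846]
A−BK = [0.0769 -0.2308; 0.9231 -1.7692]
AᵀP(A−BK) = [1.6923 -4.0769; -4.0769 10.2308]
P' = Q + AᵀP(A−BK) = [3.6923 -2.5769; -2.5769 12.4808]
tr(P') = 16.1731


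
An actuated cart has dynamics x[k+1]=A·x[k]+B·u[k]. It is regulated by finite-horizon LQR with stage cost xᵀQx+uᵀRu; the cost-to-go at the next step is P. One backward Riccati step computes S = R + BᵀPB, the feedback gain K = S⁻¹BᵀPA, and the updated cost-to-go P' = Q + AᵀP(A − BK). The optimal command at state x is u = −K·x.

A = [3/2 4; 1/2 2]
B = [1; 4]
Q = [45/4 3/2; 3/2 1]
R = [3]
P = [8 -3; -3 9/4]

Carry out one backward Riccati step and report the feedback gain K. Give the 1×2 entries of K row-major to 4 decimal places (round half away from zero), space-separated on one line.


BᵀP = [-4.0000 6.0000]
S = R + BᵀPB = [3] + [20.0000] = [23.0000]
BᵀPA = [-3.0000 -4.0000]
K = S⁻¹·BᵀPA = [-0.1304 -0.1739]
A−BK = [1.6304 4.1739; 1.0217 2.6957]
AᵀP(A−BK) = [13.6712 34.7283; 34.7283 88.3043]
P' = Q + AᵀP(A−BK) = [24.9212 36.2283; 36.2283 89.3043]
tr(P') = 114.2255

-0.1304 -0.1739


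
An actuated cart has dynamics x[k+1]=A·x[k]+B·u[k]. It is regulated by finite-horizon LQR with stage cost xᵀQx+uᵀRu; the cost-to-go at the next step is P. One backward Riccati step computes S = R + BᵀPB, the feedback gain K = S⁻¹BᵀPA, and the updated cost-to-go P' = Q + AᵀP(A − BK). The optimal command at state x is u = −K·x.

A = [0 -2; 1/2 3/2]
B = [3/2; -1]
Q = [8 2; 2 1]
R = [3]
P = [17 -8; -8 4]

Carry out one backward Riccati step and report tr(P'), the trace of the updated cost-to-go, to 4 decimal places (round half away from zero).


BᵀP = [33.5000 -16.0000]
S = R + BᵀPB = [3] + [66.2500] = [69.2500]
BᵀPA = [-8.0000 -91.0000]
K = S⁻¹·BᵀPA = [-0.1155 -1.3141]
A−BK = [0.1733 -0.0289; 0.3845 0.1859]
AᵀP(A−BK) = [0.0758 0.4874; 0.4874 5.4188]
P' = Q + AᵀP(A−BK) = [8.0758 2.4874; 2.4874 6.4188]
tr(P') = 14.4946

14.4946


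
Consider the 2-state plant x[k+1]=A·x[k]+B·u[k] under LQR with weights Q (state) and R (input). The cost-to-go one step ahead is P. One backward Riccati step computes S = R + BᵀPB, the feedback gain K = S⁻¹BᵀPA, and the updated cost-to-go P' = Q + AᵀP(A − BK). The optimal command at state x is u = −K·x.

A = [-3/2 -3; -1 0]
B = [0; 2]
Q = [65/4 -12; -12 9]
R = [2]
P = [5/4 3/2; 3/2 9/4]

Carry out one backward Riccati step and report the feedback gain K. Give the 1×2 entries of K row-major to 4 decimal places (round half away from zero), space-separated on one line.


BᵀP = [3.0000 4.5000]
S = R + BᵀPB = [2] + [9.0000] = [11.0000]
BᵀPA = [-9.0000 -9.0000]
K = S⁻¹·BᵀPA = [-0.8182 -0.8182]
A−BK = [-1.5000 -3.0000; 0.6364 1.6364]
AᵀP(A−BK) = [2.1989 2.7614; 2.7614 3.8864]
P' = Q + AᵀP(A−BK) = [18.4489 -9.2386; -9.2386 12.8864]
tr(P') = 31.3352

-0.8182 -0.8182


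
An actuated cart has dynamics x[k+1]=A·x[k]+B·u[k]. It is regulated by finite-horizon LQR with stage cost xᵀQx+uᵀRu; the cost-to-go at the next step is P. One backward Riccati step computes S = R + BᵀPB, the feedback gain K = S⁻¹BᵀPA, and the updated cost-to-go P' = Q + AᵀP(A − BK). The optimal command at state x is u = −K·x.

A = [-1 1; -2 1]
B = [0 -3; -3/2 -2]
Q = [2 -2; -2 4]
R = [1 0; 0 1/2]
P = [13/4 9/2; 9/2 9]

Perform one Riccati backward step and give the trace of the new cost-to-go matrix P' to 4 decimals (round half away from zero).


6.6808

BᵀP = [-6.7500 -13.5000; -18.7500 -31.5000]
S = R + BᵀPB = [1 0; 0 1/2] + [20.2500 47.2500; 47.2500 119.2500] = [21.2500 47.2500; 47.2500 119.7500]
BᵀPA = [33.7500 -20.2500; 81.7500 -50.2500]
K = S⁻¹·BᵀPA = [0.5731 -0.1622; 0.4565 -0.3556]
A−BK = [0.3696 -0.0669; -0.2273 0.0455]
AᵀP(A−BK) = [0.5855 -0.2034; -0.2034 0.0953]
P' = Q + AᵀP(A−BK) = [2.5855 -2.2034; -2.2034 4.0953]
tr(P') = 6.6808


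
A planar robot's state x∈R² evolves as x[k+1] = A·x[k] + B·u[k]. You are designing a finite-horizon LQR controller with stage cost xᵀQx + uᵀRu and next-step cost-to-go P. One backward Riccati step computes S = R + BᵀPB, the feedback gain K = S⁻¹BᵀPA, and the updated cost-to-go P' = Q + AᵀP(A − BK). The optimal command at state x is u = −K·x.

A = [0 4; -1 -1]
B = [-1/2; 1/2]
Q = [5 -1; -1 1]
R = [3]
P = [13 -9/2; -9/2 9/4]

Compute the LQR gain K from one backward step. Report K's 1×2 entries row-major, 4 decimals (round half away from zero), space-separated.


-0.3724 -4.2345

BᵀP = [-8.7500 3.3750]
S = R + BᵀPB = [3] + [6.0625] = [9.0625]
BᵀPA = [-3.3750 -38.3750]
K = S⁻¹·BᵀPA = [-0.3724 -4.2345]
A−BK = [-0.1862 1.8828; -0.8138 1.1172]
AᵀP(A−BK) = [0.9931 5.9586; 5.9586 83.7517]
P' = Q + AᵀP(A−BK) = [5.9931 4.9586; 4.9586 84.7517]
tr(P') = 90.7448


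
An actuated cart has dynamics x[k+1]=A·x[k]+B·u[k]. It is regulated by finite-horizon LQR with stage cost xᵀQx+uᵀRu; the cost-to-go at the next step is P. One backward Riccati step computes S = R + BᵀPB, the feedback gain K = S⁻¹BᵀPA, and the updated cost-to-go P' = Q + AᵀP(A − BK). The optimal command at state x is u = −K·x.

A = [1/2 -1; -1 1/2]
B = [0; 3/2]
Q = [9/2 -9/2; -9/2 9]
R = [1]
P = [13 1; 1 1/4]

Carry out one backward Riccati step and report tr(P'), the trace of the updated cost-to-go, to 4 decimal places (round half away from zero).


26.8700

BᵀP = [1.5000 0.3750]
S = R + BᵀPB = [1] + [0.5625] = [1.5625]
BᵀPA = [0.3750 -1.3125]
K = S⁻¹·BᵀPA = [0.2400 -0.8400]
A−BK = [0.5000 -1.0000; -1.3600 1.7600]
AᵀP(A−BK) = [2.4100 -5.0600; -5.0600 10.9600]
P' = Q + AᵀP(A−BK) = [6.9100 -9.5600; -9.5600 19.9600]
tr(P') = 26.8700


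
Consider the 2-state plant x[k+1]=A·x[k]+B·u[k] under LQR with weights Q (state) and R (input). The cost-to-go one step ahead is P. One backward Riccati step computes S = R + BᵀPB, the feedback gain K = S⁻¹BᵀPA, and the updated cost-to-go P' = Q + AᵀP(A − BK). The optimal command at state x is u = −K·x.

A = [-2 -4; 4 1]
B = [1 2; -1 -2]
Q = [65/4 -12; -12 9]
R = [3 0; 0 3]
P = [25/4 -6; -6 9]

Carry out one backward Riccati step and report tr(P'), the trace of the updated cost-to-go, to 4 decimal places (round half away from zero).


BᵀP = [12.2500 -15.0000; 24.5000 -30.0000]
S = R + BᵀPB = [3 0; 0 3] + [27.2500 54.5000; 54.5000 109.0000] = [30.2500 54.5000; 54.5000 112.0000]
BᵀPA = [-84.5000 -64.0000; -169.0000 -128.0000]
K = S⁻¹·BᵀPA = [-0.6068 -0.4596; -1.2136 -0.9192]
A−BK = [1.0341 -1.7020; 0.9659 -1.2980]
AᵀP(A−BK) = [8.6176 -0.1831; -0.1831 9.9264]
P' = Q + AᵀP(A−BK) = [24.8676 -12.1831; -12.1831 18.9264]
tr(P') = 43.7940

43.7940


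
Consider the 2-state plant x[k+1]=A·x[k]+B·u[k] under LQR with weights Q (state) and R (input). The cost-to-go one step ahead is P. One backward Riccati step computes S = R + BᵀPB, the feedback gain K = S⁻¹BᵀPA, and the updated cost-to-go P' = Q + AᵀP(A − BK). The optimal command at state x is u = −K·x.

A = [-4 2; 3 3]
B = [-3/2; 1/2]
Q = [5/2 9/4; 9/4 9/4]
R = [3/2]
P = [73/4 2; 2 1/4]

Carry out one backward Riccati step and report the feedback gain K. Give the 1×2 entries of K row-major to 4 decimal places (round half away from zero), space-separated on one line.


2.4448 -1.5489

BᵀP = [-26.3750 -2.8750]
S = R + BᵀPB = [3/2] + [38.1250] = [39.6250]
BᵀPA = [96.8750 -61.3750]
K = S⁻¹·BᵀPA = [2.4448 -1.5489]
A−BK = [-0.3328 -0.3233; 1.7776 3.7744]
AᵀP(A−BK) = [9.4105 -5.7007; -5.7007 4.1865]
P' = Q + AᵀP(A−BK) = [11.9105 -3.4507; -3.4507 6.4365]
tr(P') = 18.3470


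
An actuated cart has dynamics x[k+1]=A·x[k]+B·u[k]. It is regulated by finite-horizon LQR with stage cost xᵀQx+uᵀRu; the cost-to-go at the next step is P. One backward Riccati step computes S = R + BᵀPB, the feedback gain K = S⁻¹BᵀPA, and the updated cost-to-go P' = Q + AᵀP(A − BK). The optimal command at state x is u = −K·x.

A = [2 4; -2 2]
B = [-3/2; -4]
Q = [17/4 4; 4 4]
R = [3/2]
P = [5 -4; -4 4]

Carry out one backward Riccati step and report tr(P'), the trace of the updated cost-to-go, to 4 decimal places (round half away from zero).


53.8152

BᵀP = [8.5000 -10.0000]
S = R + BᵀPB = [3/2] + [27.2500] = [28.7500]
BᵀPA = [37.0000 14.0000]
K = S⁻¹·BᵀPA = [1.2870 0.4870]
A−BK = [3.9304 4.7304; 3.1478 3.9478]
AᵀP(A−BK) = [20.3826 21.9826; 21.9826 25.1826]
P' = Q + AᵀP(A−BK) = [24.6326 25.9826; 25.9826 29.1826]
tr(P') = 53.8152


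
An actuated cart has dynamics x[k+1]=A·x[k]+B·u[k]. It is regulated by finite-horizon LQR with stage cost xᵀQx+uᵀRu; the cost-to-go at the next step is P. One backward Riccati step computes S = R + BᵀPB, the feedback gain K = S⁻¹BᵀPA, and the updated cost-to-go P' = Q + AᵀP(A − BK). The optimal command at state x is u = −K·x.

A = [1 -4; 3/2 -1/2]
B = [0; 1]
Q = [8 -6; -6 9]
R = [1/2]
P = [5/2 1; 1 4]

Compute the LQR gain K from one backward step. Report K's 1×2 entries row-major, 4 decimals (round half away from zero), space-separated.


1.5556 -1.3333

BᵀP = [1.0000 4.0000]
S = R + BᵀPB = [1/2] + [4.0000] = [4.5000]
BᵀPA = [7.0000 -6.0000]
K = S⁻¹·BᵀPA = [1.5556 -1.3333]
A−BK = [1.0000 -4.0000; -0.0556 0.8333]
AᵀP(A−BK) = [3.6111 -10.1667; -10.1667 37.0000]
P' = Q + AᵀP(A−BK) = [11.6111 -16.1667; -16.1667 46.0000]
tr(P') = 57.6111


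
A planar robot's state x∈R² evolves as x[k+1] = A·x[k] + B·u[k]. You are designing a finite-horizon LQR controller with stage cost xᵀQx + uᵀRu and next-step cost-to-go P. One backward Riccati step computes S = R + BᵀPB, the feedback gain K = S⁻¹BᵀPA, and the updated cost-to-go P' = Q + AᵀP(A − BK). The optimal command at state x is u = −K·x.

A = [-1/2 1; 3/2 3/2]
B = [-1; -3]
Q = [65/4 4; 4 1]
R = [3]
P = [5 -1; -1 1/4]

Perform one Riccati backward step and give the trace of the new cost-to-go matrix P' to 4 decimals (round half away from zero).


BᵀP = [-2.0000 0.2500]
S = R + BᵀPB = [3] + [1.2500] = [4.2500]
BᵀPA = [1.3750 -1.6250]
K = S⁻¹·BᵀPA = [0.3235 -0.3824]
A−BK = [-0.1765 0.6176; 2.4706 0.3529]
AᵀP(A−BK) = [2.8676 -2.1618; -2.1618 1.9412]
P' = Q + AᵀP(A−BK) = [19.1176 1.8382; 1.8382 2.9412]
tr(P') = 22.0588

22.0588


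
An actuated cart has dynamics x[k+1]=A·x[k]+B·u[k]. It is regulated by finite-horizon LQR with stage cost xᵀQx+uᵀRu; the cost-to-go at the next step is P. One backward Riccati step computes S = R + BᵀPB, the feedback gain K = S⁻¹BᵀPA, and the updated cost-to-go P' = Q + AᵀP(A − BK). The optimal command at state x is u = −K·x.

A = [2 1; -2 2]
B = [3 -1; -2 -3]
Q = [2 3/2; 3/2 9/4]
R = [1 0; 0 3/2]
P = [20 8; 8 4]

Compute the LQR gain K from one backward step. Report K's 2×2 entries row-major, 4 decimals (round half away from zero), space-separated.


BᵀP = [44.0000 16.0000; -44.0000 -20.0000]
S = R + BᵀPB = [1 0; 0 3/2] + [100.0000 -92.0000; -92.0000 104.0000] = [101.0000 -92.0000; -92.0000 105.5000]
BᵀPA = [56.0000 76.0000; -48.0000 -84.0000]
K = S⁻¹·BᵀPA = [0.6808 0.1323; 0.1387 -0.6808]
A−BK = [0.0963 -0.0778; -0.2222 0.2222]
AᵀP(A−BK) = [0.5330 -0.0894; -0.0894 0.7547]
P' = Q + AᵀP(A−BK) = [2.5330 1.4106; 1.4106 3.0047]
tr(P') = 5.5377

0.6808 0.1323 0.1387 -0.6808


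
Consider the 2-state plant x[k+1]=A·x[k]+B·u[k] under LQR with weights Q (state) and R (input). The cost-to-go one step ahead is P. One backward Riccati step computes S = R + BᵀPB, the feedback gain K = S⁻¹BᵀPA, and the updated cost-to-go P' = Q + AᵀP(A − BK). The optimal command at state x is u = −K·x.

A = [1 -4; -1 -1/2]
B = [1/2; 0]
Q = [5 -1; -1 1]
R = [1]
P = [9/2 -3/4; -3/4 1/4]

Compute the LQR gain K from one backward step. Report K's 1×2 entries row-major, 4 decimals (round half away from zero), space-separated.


BᵀP = [2.2500 -0.3750]
S = R + BᵀPB = [1] + [1.1250] = [2.1250]
BᵀPA = [2.6250 -8.8125]
K = S⁻¹·BᵀPA = [1.2353 -4.1471]
A−BK = [0.3824 -1.9265; -1.0000 -0.5000]
AᵀP(A−BK) = [3.0074 -9.6140; -9.6140 32.5165]
P' = Q + AᵀP(A−BK) = [8.0074 -10.6140; -10.6140 33.5165]
tr(P') = 41.5239

1.2353 -4.1471


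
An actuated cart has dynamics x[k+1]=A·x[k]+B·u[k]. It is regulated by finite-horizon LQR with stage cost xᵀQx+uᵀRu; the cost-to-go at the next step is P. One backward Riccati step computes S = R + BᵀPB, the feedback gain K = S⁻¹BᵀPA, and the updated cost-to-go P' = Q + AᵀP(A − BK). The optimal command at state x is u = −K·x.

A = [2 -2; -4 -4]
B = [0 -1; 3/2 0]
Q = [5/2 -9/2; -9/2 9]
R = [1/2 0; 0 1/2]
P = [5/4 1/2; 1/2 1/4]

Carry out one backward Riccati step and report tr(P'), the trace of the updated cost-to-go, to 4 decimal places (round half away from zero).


16.1747

BᵀP = [0.7500 0.3750; -1.2500 -0.5000]
S = R + BᵀPB = [1/2 0; 0 1/2] + [0.5625 -0.7500; -0.7500 1.2500] = [1.0625 -0.7500; -0.7500 1.7500]
BᵀPA = [0.0000 -3.0000; -0.5000 4.5000]
K = S⁻¹·BᵀPA = [-0.2892 -1.4458; -0.4096 1.9518]
A−BK = [1.5904 -0.0482; -3.5663 -1.8313]
AᵀP(A−BK) = [0.7952 -0.0241; -0.0241 3.8795]
P' = Q + AᵀP(A−BK) = [3.2952 -4.5241; -4.5241 12.8795]
tr(P') = 16.1747


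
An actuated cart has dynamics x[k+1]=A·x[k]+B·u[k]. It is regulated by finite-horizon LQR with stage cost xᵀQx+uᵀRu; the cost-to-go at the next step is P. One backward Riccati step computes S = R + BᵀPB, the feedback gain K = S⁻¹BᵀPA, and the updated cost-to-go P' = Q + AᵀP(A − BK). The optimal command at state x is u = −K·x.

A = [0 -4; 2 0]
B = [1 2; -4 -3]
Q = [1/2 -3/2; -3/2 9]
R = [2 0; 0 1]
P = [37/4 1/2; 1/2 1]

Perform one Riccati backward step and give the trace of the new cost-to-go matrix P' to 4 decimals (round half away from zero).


BᵀP = [7.2500 -3.5000; 17.0000 -2.0000]
S = R + BᵀPB = [2 0; 0 1] + [21.2500 25.0000; 25.0000 40.0000] = [23.2500 25.0000; 25.0000 41.0000]
BᵀPA = [-7.0000 -29.0000; -4.0000 -68.0000]
K = S⁻¹·BᵀPA = [-0.5697 1.5567; 0.2498 -2.6078]
A−BK = [0.0701 -0.3412; 0.4707 -1.5963]
AᵀP(A−BK) = [1.0114 -3.5339; -3.5339 15.8172]
P' = Q + AᵀP(A−BK) = [1.5114 -5.0339; -5.0339 24.8172]
tr(P') = 26.3286

26.3286


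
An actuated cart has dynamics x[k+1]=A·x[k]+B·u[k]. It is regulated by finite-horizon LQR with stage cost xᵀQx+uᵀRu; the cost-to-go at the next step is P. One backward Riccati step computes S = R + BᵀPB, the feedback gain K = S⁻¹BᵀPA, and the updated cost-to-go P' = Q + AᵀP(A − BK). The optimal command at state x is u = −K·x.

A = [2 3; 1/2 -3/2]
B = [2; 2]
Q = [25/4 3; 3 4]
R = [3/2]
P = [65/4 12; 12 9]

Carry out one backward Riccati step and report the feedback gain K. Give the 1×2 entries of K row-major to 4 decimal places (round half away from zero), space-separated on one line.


BᵀP = [56.5000 42.0000]
S = R + BᵀPB = [3/2] + [197.0000] = [198.5000]
BᵀPA = [134.0000 106.5000]
K = S⁻¹·BᵀPA = [0.6751 0.5365]
A−BK = [0.6499 1.9270; -0.8501 -2.5730]
AᵀP(A−BK) = [0.7916 0.8558; 0.8558 1.3602]
P' = Q + AᵀP(A−BK) = [7.0416 3.8558; 3.8558 5.3602]
tr(P') = 12.4018

0.6751 0.5365


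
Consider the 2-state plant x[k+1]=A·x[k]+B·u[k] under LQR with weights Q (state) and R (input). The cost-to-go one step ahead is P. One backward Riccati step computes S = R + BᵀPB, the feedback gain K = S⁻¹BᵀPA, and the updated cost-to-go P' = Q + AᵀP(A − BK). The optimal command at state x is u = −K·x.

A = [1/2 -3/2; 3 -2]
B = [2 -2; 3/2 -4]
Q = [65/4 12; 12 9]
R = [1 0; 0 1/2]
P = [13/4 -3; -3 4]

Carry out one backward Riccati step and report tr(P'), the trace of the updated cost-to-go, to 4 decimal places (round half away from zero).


26.4501

BᵀP = [2.0000 0.0000; 5.5000 -10.0000]
S = R + BᵀPB = [1 0; 0 1/2] + [4.0000 -4.0000; -4.0000 29.0000] = [5.0000 -4.0000; -4.0000 29.5000]
BᵀPA = [1.0000 -3.0000; -27.2500 11.7500]
K = S⁻¹·BᵀPA = [-0.6046 -0.3156; -1.0057 0.3555]
A−BK = [-0.3023 -0.1578; -0.1160 -0.1046]
AᵀP(A−BK) = [1.0116 0.0658; 0.0658 0.1885]
P' = Q + AᵀP(A−BK) = [17.2616 12.0658; 12.0658 9.1885]
tr(P') = 26.4501


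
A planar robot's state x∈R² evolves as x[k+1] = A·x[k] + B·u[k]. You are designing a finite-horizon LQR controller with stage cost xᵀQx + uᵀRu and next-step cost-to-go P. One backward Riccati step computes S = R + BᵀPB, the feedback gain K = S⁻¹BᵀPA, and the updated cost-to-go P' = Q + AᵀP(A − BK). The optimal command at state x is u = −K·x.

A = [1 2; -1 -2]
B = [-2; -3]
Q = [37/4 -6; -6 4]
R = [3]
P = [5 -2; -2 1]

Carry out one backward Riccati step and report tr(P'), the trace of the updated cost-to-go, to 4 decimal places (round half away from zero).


47.6250

BᵀP = [-4.0000 1.0000]
S = R + BᵀPB = [3] + [5.0000] = [8.0000]
BᵀPA = [-5.0000 -10.0000]
K = S⁻¹·BᵀPA = [-0.6250 -1.2500]
A−BK = [-0.2500 -0.5000; -2.8750 -5.7500]
AᵀP(A−BK) = [6.8750 13.7500; 13.7500 27.5000]
P' = Q + AᵀP(A−BK) = [16.1250 7.7500; 7.7500 31.5000]
tr(P') = 47.6250


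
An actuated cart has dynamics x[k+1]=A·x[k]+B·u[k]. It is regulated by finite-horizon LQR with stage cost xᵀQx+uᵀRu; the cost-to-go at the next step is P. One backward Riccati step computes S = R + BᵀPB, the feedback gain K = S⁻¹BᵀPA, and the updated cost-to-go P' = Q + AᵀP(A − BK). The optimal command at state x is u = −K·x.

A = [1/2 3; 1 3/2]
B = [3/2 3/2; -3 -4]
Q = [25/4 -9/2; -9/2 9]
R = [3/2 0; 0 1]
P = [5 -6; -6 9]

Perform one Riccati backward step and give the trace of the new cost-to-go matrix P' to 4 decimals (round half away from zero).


23.4053

BᵀP = [25.5000 -36.0000; 31.5000 -45.0000]
S = R + BᵀPB = [3/2 0; 0 1] + [146.2500 182.2500; 182.2500 227.2500] = [147.7500 182.2500; 182.2500 228.2500]
BᵀPA = [-23.2500 22.5000; -29.2500 27.0000]
K = S⁻¹·BᵀPA = [0.0472 0.4223; -0.1658 -0.2189]
A−BK = [0.6780 2.6949; 0.4783 1.8913]
AᵀP(A−BK) = [0.4967 1.9156; 1.9156 7.6586]
P' = Q + AᵀP(A−BK) = [6.7467 -2.5844; -2.5844 16.6586]
tr(P') = 23.4053


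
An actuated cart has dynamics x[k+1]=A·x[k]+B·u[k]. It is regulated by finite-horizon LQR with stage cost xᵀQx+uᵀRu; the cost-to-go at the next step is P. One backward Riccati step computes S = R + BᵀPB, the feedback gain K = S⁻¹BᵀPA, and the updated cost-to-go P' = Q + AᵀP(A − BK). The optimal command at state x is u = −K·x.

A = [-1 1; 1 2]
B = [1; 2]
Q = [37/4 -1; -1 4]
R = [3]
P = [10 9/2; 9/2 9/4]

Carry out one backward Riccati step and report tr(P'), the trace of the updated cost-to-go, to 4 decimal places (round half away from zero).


BᵀP = [19.0000 9.0000]
S = R + BᵀPB = [3] + [37.0000] = [40.0000]
BᵀPA = [-10.0000 37.0000]
K = S⁻¹·BᵀPA = [-0.2500 0.9250]
A−BK = [-0.7500 0.0750; 1.5000 0.1500]
AᵀP(A−BK) = [0.7500 -0.7500; -0.7500 2.7750]
P' = Q + AᵀP(A−BK) = [10.0000 -1.7500; -1.7500 6.7750]
tr(P') = 16.7750

16.7750


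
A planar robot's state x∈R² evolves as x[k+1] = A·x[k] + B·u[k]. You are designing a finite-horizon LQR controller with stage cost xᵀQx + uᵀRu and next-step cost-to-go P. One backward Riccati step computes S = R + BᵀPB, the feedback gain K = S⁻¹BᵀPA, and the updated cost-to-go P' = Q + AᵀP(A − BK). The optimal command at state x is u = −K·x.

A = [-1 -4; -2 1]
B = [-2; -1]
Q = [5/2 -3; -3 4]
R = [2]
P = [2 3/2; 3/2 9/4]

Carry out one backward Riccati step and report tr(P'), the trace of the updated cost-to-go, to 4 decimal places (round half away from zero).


16.3493

BᵀP = [-5.5000 -5.2500]
S = R + BᵀPB = [2] + [16.2500] = [18.2500]
BᵀPA = [16.0000 16.7500]
K = S⁻¹·BᵀPA = [0.8767 0.9178]
A−BK = [0.7534 -2.1644; -1.1233 1.9178]
AᵀP(A−BK) = [2.9726 -0.6849; -0.6849 6.8767]
P' = Q + AᵀP(A−BK) = [5.4726 -3.6849; -3.6849 10.8767]
tr(P') = 16.3493


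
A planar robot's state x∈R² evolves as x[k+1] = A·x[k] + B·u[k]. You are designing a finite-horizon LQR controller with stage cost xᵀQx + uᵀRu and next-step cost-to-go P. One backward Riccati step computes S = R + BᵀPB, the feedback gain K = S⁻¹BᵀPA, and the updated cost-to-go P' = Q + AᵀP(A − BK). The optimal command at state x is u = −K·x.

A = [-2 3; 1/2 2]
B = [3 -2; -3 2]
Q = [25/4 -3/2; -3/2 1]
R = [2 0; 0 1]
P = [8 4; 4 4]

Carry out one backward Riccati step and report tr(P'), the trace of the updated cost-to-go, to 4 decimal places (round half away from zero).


117.7357

BᵀP = [12.0000 0.0000; -8.0000 0.0000]
S = R + BᵀPB = [2 0; 0 1] + [36.0000 -24.0000; -24.0000 16.0000] = [38.0000 -24.0000; -24.0000 17.0000]
BᵀPA = [-24.0000 36.0000; 16.0000 -24.0000]
K = S⁻¹·BᵀPA = [-0.3429 0.5143; 0.4571 -0.6857]
A−BK = [-0.0571 0.0857; -1.4429 4.9143]
AᵀP(A−BK) = [9.4571 -30.6857; -30.6857 101.0286]
P' = Q + AᵀP(A−BK) = [15.7071 -32.1857; -32.1857 102.0286]
tr(P') = 117.7357


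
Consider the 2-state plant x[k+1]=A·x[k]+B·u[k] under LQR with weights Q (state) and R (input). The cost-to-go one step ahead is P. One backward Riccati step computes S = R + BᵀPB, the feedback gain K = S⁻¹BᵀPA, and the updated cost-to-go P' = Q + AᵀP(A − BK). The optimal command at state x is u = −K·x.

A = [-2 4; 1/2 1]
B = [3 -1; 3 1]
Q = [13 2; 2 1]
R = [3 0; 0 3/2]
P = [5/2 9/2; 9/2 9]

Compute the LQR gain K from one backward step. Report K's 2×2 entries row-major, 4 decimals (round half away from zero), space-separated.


BᵀP = [21.0000 40.5000; 2.0000 4.5000]
S = R + BᵀPB = [3 0; 0 3/2] + [184.5000 19.5000; 19.5000 2.5000] = [187.5000 19.5000; 19.5000 4.0000]
BᵀPA = [-21.7500 124.5000; -1.7500 12.5000]
K = S⁻¹·BᵀPA = [-0.1430 0.6876; 0.2596 -0.2272]
A−BK = [-1.3114 1.7099; 0.6694 -0.8357]
AᵀP(A−BK) = [0.5941 -0.9417; -0.9417 2.2302]
P' = Q + AᵀP(A−BK) = [13.5941 1.0583; 1.0583 3.2302]
tr(P') = 16.8243

-0.1430 0.6876 0.2596 -0.2272


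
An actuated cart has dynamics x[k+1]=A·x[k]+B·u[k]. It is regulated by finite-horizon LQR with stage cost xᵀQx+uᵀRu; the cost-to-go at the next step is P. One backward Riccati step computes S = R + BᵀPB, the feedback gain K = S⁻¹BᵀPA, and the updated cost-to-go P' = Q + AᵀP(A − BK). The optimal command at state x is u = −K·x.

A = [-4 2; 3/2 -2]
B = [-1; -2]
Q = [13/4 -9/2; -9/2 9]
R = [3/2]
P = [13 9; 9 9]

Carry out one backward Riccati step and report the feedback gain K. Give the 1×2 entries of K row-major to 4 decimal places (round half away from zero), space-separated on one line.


BᵀP = [-31.0000 -27.0000]
S = R + BᵀPB = [3/2] + [85.0000] = [86.5000]
BᵀPA = [83.5000 -8.0000]
K = S⁻¹·BᵀPA = [0.9653 -0.0925]
A−BK = [-3.0347 1.9075; 3.4306 -2.1850]
AᵀP(A−BK) = [39.6460 -24.2775; -24.2775 15.2601]
P' = Q + AᵀP(A−BK) = [42.8960 -28.7775; -28.7775 24.2601]
tr(P') = 67.1561

0.9653 -0.0925


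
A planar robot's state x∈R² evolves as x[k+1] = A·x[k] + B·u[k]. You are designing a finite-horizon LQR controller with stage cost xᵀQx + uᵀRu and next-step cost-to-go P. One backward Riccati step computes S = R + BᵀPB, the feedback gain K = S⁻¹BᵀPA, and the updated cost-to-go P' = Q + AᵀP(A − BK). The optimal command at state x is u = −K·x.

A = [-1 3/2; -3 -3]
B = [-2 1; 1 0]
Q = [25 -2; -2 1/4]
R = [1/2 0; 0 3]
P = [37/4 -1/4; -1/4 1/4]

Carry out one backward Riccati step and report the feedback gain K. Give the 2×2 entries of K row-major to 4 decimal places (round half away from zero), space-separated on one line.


BᵀP = [-18.7500 0.7500; 9.2500 -0.2500]
S = R + BᵀPB = [1/2 0; 0 3] + [38.2500 -18.7500; -18.7500 9.2500] = [38.7500 -18.7500; -18.7500 12.2500]
BᵀPA = [16.5000 -30.3750; -8.5000 14.6250]
K = S⁻¹·BᵀPA = [0.3472 -0.7949; -0.1624 -0.0228]
A−BK = [-0.1431 -0.0670; -3.3472 -2.2051]
AᵀP(A−BK) = [2.8904 1.6721; 1.6721 1.5008]
P' = Q + AᵀP(A−BK) = [27.8904 -0.3279; -0.3279 1.7508]
tr(P') = 29.6411

0.3472 -0.7949 -0.1624 -0.0228


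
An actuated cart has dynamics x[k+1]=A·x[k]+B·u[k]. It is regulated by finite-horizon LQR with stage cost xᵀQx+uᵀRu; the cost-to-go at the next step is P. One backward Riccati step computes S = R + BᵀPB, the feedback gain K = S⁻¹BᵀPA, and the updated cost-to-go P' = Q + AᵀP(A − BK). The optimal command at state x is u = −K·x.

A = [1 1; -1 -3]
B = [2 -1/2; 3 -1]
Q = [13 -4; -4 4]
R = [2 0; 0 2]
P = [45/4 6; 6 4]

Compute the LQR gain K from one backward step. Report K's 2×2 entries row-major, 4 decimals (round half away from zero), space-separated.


BᵀP = [40.5000 24.0000; -11.6250 -7.0000]
S = R + BᵀPB = [2 0; 0 2] + [153.0000 -44.2500; -44.2500 12.8125] = [155.0000 -44.2500; -44.2500 14.8125]
BᵀPA = [16.5000 -31.5000; -4.6250 9.3750]
K = S⁻¹·BᵀPA = [0.1176 -0.1532; 0.0392 0.1754]
A−BK = [0.7843 1.3940; -1.3137 -2.3651]
AᵀP(A−BK) = [1.4902 2.5882; 2.5882 4.7814]
P' = Q + AᵀP(A−BK) = [14.4902 -1.4118; -1.4118 8.7814]
tr(P') = 23.2716

0.1176 -0.1532 0.0392 0.1754


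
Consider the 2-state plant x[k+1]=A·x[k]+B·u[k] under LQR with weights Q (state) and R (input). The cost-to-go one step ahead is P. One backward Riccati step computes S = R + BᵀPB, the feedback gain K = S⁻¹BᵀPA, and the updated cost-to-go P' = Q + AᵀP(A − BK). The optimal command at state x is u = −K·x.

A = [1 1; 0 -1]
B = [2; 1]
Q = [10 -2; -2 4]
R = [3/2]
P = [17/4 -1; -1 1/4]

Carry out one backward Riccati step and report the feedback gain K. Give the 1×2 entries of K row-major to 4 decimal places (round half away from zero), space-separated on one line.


0.5085 0.6271

BᵀP = [7.5000 -1.7500]
S = R + BᵀPB = [3/2] + [13.2500] = [14.7500]
BᵀPA = [7.5000 9.2500]
K = S⁻¹·BᵀPA = [0.5085 0.6271]
A−BK = [-0.0169 -0.2542; -0.5085 -1.6271]
AᵀP(A−BK) = [0.4364 0.5466; 0.5466 0.6992]
P' = Q + AᵀP(A−BK) = [10.4364 -1.4534; -1.4534 4.6992]
tr(P') = 15.1356


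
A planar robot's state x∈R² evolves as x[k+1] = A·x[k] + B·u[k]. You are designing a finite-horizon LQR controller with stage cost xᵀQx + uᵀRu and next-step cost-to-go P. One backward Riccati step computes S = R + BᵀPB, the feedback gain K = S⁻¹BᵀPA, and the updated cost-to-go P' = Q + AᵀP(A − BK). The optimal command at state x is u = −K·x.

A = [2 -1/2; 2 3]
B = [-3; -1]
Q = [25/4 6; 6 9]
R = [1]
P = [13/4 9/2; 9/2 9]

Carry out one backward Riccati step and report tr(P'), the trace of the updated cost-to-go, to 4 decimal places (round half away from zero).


31.9981

BᵀP = [-14.2500 -22.5000]
S = R + BᵀPB = [1] + [65.2500] = [66.2500]
BᵀPA = [-73.5000 -60.3750]
K = S⁻¹·BᵀPA = [-1.1094 -0.9113]
A−BK = [-1.3283 -3.2340; 0.8906 2.0887]
AᵀP(A−BK) = [3.4566 6.2679; 6.2679 13.2915]
P' = Q + AᵀP(A−BK) = [9.7066 12.2679; 12.2679 22.2915]
tr(P') = 31.9981


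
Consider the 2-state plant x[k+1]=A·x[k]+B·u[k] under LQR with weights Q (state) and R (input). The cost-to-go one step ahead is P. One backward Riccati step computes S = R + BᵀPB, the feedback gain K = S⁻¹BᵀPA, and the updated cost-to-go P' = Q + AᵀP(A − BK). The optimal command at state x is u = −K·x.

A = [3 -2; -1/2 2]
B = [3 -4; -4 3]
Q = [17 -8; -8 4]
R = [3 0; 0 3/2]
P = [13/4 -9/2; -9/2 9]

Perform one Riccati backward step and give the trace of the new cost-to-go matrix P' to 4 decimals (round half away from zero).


BᵀP = [27.7500 -49.5000; -26.5000 45.0000]
S = R + BᵀPB = [3 0; 0 3/2] + [281.2500 -259.5000; -259.5000 241.0000] = [284.2500 -259.5000; -259.5000 242.5000]
BᵀPA = [108.0000 -154.5000; -102.0000 143.0000]
K = S⁻¹·BᵀPA = [-0.1754 -0.2249; -0.6083 0.3490]
A−BK = [1.0929 0.0707; 0.6233 0.0533]
AᵀP(A−BK) = [1.8951 -0.1104; -0.1104 0.3424]
P' = Q + AᵀP(A−BK) = [18.8951 -8.1104; -8.1104 4.3424]
tr(P') = 23.2374

23.2374


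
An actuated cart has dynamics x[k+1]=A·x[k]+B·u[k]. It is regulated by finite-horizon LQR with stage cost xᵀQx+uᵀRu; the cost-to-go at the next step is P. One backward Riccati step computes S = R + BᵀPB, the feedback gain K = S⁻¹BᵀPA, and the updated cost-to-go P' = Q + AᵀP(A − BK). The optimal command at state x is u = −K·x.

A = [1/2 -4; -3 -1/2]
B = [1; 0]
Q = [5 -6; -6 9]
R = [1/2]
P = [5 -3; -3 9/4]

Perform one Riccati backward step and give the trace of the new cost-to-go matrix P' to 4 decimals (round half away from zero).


26.7898

BᵀP = [5.0000 -3.0000]
S = R + BᵀPB = [1/2] + [5.0000] = [5.5000]
BᵀPA = [11.5000 -18.5000]
K = S⁻¹·BᵀPA = [2.0909 -3.3636]
A−BK = [-1.5909 -0.6364; -3.0000 -0.5000]
AᵀP(A−BK) = [6.4545 -3.1932; -3.1932 6.3352]
P' = Q + AᵀP(A−BK) = [11.4545 -9.1932; -9.1932 15.3352]
tr(P') = 26.7898
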